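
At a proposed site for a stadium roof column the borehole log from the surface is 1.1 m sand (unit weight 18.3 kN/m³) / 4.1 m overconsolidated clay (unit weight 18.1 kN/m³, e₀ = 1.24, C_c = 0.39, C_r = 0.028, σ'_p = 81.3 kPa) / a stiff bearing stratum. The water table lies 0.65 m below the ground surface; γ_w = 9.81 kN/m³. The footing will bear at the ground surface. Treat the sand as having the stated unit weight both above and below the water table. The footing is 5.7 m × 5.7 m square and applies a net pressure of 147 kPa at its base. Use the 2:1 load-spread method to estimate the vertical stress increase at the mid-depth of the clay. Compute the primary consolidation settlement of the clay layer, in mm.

Mid-depth of clay below the ground surface: z = 1.1 + 4.1/2 = 3.15 m.
Total vertical stress at mid-clay: σ_v = 18.3×1.1 + 18.1×2.05 = 57.235 kPa.
Pore pressure: u = 9.81×(3.15 − 0.65) = 24.525 kPa.
Initial effective stress: σ'_0 = σ_v − u = 57.235 − 24.525 = 32.71 kPa.
Stress increase at mid-clay by the 2:1 spreading method:
Δσ = qBL/((B+z)(L+z)) = 147×5.7×5.7/((5.7+3.15)(5.7+3.15)) = 60.979 kPa
Final effective stress: σ'_f = 32.71 + 60.979 = 93.689 kPa.
σ'_f = 93.689 > σ'_p = 81.3 kPa, so the stress path crosses the preconsolidation pressure — recompression up to σ'_p, then virgin compression beyond:
S_c = H/(1+e₀)·[C_r·log₁₀(σ'_p/σ'_0) + C_c·log₁₀(σ'_f/σ'_p)]
    = 4.1/2.24 × [0.028×log₁₀(81.3/32.71) + 0.39×log₁₀(93.689/81.3)]
    = 1.8304 × [0.011071 + 0.024023] = 0.06424 m

S_c ≈ 64.2 mm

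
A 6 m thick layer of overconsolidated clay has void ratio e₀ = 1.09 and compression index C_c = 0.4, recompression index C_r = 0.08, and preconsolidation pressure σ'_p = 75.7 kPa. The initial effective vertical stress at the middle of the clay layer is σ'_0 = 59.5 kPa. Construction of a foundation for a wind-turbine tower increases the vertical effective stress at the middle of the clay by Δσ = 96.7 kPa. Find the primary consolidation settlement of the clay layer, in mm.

S_c ≈ 385 mm

Final effective stress: σ'_f = 59.5 + 96.7 = 156.2 kPa.
σ'_f = 156.2 > σ'_p = 75.7 kPa, so the stress path crosses the preconsolidation pressure — recompression up to σ'_p, then virgin compression beyond:
S_c = H/(1+e₀)·[C_r·log₁₀(σ'_p/σ'_0) + C_c·log₁₀(σ'_f/σ'_p)]
    = 6/2.09 × [0.08×log₁₀(75.7/59.5) + 0.4×log₁₀(156.2/75.7)]
    = 2.8708 × [0.0083663 + 0.12583] = 0.3853 m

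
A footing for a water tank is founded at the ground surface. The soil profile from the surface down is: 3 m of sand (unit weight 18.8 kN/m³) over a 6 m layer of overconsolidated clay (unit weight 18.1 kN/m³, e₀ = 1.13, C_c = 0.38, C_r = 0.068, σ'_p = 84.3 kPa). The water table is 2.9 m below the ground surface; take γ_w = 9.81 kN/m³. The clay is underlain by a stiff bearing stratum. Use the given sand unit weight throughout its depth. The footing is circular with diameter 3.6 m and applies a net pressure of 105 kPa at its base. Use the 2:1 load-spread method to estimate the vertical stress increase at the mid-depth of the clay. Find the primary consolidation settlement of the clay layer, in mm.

S_c ≈ 59.9 mm

Mid-depth of clay below the ground surface: z = 3 + 6/2 = 6 m.
Total vertical stress at mid-clay: σ_v = 18.8×3 + 18.1×3 = 110.7 kPa.
Pore pressure: u = 9.81×(6 − 2.9) = 30.411 kPa.
Initial effective stress: σ'_0 = σ_v − u = 110.7 − 30.411 = 80.289 kPa.
Stress increase at mid-clay by the 2:1 spreading method:
Δσ ≈ qD²/(D+z)² = 105×3.6²/(3.6+6)² = 14.766 kPa
Final effective stress: σ'_f = 80.289 + 14.766 = 95.055 kPa.
σ'_f = 95.055 > σ'_p = 84.3 kPa, so the stress path crosses the preconsolidation pressure — recompression up to σ'_p, then virgin compression beyond:
S_c = H/(1+e₀)·[C_r·log₁₀(σ'_p/σ'_0) + C_c·log₁₀(σ'_f/σ'_p)]
    = 6/2.13 × [0.068×log₁₀(84.3/80.289) + 0.38×log₁₀(95.055/84.3)]
    = 2.8169 × [0.0014397 + 0.019816] = 0.05988 m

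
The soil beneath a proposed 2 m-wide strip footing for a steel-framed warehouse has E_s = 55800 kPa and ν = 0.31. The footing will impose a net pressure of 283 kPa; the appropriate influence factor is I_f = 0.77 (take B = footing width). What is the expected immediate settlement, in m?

S_e ≈ 0.00706 m

Immediate (elastic) settlement: S_e = q·B·(1−ν²)/E_s · I_f.
S_e = 283 × 2 × (1 − 0.31²) / 55800 × 0.77
    = 283 × 2 × 0.9039 / 55800 × 0.77
    = 0.00706 m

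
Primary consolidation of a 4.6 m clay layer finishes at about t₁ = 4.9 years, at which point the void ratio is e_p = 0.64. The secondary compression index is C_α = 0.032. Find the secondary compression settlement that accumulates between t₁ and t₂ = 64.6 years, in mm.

S_s ≈ 101 mm

Secondary compression: S_s = C_α·H/(1+e_p)·log₁₀(t₂/t₁)
S_s = 0.032×4.6/(1+0.64)×log₁₀(64.6/4.9)
    = 0.08976 × 1.12 = 0.1005 m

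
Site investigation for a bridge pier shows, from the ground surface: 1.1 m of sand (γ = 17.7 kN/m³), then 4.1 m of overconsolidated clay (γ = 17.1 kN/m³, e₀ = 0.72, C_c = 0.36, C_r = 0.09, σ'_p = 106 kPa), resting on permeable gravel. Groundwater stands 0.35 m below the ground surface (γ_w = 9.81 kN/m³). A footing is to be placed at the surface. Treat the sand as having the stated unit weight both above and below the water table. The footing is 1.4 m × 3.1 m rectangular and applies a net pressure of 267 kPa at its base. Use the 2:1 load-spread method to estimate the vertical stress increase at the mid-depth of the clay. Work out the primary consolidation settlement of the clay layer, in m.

Mid-depth of clay below the ground surface: z = 1.1 + 4.1/2 = 3.15 m.
Total vertical stress at mid-clay: σ_v = 17.7×1.1 + 17.1×2.05 = 54.525 kPa.
Pore pressure: u = 9.81×(3.15 − 0.35) = 27.468 kPa.
Initial effective stress: σ'_0 = σ_v − u = 54.525 − 27.468 = 27.057 kPa.
Stress increase at mid-clay by the 2:1 spreading method:
Δσ = qBL/((B+z)(L+z)) = 267×1.4×3.1/((1.4+3.15)(3.1+3.15)) = 40.748 kPa
Final effective stress: σ'_f = 27.057 + 40.748 = 67.805 kPa.
σ'_f = 67.805 ≤ σ'_p = 106 kPa, so the clay remains overconsolidated and only the recompression index applies:
S_c = C_r·H/(1+e₀)·log₁₀(σ'_f/σ'_0) = 0.09×4.1/1.72×log₁₀(67.805/27.057)
    = 0.21453 × 0.39898 = 0.08559 m

S_c ≈ 0.0856 m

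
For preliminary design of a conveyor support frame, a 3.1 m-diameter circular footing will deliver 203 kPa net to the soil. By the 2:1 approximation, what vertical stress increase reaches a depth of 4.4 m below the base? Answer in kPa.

Δσ_z ≈ 34.7 kPa

By the 2:1 method the load spreads at 1 horizontal : 2 vertical, so at depth z the loaded area has grown by z in each plan dimension:
Δσ ≈ qD²/(D+z)² = 203×3.1²/(3.1+4.4)² = 34.681 kPa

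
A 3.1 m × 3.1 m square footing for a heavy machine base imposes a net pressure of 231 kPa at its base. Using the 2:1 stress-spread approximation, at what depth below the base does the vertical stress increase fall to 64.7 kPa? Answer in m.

z ≈ 2.76 m

2:1 spreading — at depth z the loaded area has grown by z in each plan dimension:
qB²/(B+z)² = Δσ_z ⇒ z = B(√(q/Δσ_z) − 1) = 3.1×(√(231/64.7) − 1) = 2.758 m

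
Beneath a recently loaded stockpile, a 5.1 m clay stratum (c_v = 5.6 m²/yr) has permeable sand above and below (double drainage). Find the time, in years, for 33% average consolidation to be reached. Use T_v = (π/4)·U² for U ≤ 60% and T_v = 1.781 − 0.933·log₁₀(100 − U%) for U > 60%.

Drainage path length: H_d = H/2 = 2.55 m (double drainage).
U ≤ 60%: T_v = (π/4)·U² = (π/4)×0.33² = 0.08553.
t = T_v·H_d²/c_v = 0.08553×2.55²/5.6 = 0.09931 years.

t ≈ 0.0993 years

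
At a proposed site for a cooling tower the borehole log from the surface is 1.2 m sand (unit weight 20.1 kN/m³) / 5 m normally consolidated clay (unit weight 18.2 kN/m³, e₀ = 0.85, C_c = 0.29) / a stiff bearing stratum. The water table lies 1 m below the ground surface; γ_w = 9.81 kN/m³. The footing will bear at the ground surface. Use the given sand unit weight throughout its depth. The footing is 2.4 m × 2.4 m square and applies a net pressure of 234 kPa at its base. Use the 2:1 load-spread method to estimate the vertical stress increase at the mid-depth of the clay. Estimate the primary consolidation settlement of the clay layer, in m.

S_c ≈ 0.208 m

Mid-depth of clay below the ground surface: z = 1.2 + 5/2 = 3.7 m.
Total vertical stress at mid-clay: σ_v = 20.1×1.2 + 18.2×2.5 = 69.62 kPa.
Pore pressure: u = 9.81×(3.7 − 1) = 26.487 kPa.
Initial effective stress: σ'_0 = σ_v − u = 69.62 − 26.487 = 43.133 kPa.
Stress increase at mid-clay by the 2:1 spreading method:
Δσ = qBL/((B+z)(L+z)) = 234×2.4×2.4/((2.4+3.7)(2.4+3.7)) = 36.223 kPa
Final effective stress: σ'_f = σ'_0 + Δσ = 43.133 + 36.223 = 79.356 kPa.
Normally consolidated clay, so the full stress increment lies on the virgin compression line:
S_c = C_c·H/(1+e₀)·log₁₀(σ'_f/σ'_0) = 0.29×5/(1+0.85)×log₁₀(79.356/43.133)
    = 0.78378 × 0.26477 = 0.2075 m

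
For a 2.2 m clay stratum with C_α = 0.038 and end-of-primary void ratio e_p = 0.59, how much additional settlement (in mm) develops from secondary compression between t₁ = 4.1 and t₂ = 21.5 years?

Secondary compression: S_s = C_α·H/(1+e_p)·log₁₀(t₂/t₁)
S_s = 0.038×2.2/(1+0.59)×log₁₀(21.5/4.1)
    = 0.05258 × 0.7197 = 0.03784 m

S_s ≈ 37.8 mm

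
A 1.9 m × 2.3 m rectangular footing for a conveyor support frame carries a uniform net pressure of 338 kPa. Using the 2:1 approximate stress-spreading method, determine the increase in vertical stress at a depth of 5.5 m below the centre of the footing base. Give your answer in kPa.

By the 2:1 method the load spreads at 1 horizontal : 2 vertical, so at depth z the loaded area has grown by z in each plan dimension:
Δσ = qBL/((B+z)(L+z)) = 338×1.9×2.3/((1.9+5.5)(2.3+5.5)) = 25.59 kPa

Δσ_z ≈ 25.6 kPa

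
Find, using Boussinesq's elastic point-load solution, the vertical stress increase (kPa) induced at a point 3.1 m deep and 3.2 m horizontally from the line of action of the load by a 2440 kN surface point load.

Δσ_z ≈ 19.8 kPa

Boussinesq vertical stress below a point load on an elastic half-space:
Δσ_z = 3P/(2πz²) · [1 + (r/z)²]^(−5/2)
r/z = 3.2/3.1 = 1.0323; [1+(r/z)²]^(−5/2) = 0.16308.
Δσ_z = 3×2440/(2π×3.1²) × 0.16308 = 121.23 × 0.16308 = 19.77 kPa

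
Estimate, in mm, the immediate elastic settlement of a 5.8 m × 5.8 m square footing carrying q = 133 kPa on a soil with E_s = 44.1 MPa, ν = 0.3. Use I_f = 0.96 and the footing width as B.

Immediate (elastic) settlement: S_e = q·B·(1−ν²)/E_s · I_f.
E_s = 44.1 MPa = 44100 kPa.
S_e = 133 × 5.8 × (1 − 0.3²) / 44100 × 0.96
    = 133 × 5.8 × 0.91 / 44100 × 0.96
    = 0.01528 m = 15.28 mm

S_e ≈ 15.3 mm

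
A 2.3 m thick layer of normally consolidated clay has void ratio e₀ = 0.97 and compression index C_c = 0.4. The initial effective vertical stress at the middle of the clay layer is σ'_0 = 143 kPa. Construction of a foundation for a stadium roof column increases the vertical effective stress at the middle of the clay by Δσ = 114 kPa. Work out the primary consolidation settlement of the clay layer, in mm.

S_c ≈ 119 mm

Final effective stress: σ'_f = σ'_0 + Δσ = 143 + 114 = 257 kPa.
Normally consolidated clay, so the full stress increment lies on the virgin compression line:
S_c = C_c·H/(1+e₀)·log₁₀(σ'_f/σ'_0) = 0.4×2.3/(1+0.97)×log₁₀(257/143)
    = 0.46701 × 0.2546 = 0.1189 m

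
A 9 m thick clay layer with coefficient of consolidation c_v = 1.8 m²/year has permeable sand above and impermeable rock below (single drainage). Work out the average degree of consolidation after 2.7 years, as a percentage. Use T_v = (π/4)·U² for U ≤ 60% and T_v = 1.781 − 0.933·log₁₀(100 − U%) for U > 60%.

Drainage path length: H_d = H = 9 m (single drainage).
T_v = c_v·t/H_d² = 1.8×2.7/9² = 0.06.
T_v = 0.06 corresponds to the U ≤ 60% branch:
U = √(4T_v/π) = 0.2764

U ≈ 27.6 %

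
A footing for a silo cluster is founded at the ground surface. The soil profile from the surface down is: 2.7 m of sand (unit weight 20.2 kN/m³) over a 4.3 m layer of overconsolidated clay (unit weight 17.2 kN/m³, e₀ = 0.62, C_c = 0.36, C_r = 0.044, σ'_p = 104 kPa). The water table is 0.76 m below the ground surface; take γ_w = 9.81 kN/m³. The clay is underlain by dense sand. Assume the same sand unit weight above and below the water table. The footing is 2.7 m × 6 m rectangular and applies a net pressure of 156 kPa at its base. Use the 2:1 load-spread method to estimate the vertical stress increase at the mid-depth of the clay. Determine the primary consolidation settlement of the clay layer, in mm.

S_c ≈ 23.8 mm

Mid-depth of clay below the ground surface: z = 2.7 + 4.3/2 = 4.85 m.
Total vertical stress at mid-clay: σ_v = 20.2×2.7 + 17.2×2.15 = 91.52 kPa.
Pore pressure: u = 9.81×(4.85 − 0.76) = 40.123 kPa.
Initial effective stress: σ'_0 = σ_v − u = 91.52 − 40.123 = 51.397 kPa.
Stress increase at mid-clay by the 2:1 spreading method:
Δσ = qBL/((B+z)(L+z)) = 156×2.7×6/((2.7+4.85)(6+4.85)) = 30.851 kPa
Final effective stress: σ'_f = 51.397 + 30.851 = 82.248 kPa.
σ'_f = 82.248 ≤ σ'_p = 104 kPa, so the clay remains overconsolidated and only the recompression index applies:
S_c = C_r·H/(1+e₀)·log₁₀(σ'_f/σ'_0) = 0.044×4.3/1.62×log₁₀(82.248/51.397)
    = 0.11679 × 0.20419 = 0.02385 m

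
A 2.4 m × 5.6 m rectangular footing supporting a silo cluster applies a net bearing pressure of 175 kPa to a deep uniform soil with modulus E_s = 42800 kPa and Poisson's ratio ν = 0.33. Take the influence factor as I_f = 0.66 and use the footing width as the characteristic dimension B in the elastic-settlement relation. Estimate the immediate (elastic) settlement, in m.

S_e ≈ 0.00577 m

Immediate (elastic) settlement: S_e = q·B·(1−ν²)/E_s · I_f.
S_e = 175 × 2.4 × (1 − 0.33²) / 42800 × 0.66
    = 175 × 2.4 × 0.8911 / 42800 × 0.66
    = 0.005771 m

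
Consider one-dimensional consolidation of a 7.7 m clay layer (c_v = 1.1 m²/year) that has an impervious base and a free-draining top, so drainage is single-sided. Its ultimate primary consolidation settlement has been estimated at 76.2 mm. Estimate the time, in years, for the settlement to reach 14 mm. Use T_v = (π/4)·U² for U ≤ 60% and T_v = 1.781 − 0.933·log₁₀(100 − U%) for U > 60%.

Drainage path length: H_d = H = 7.7 m (single drainage).
U = S(t)/S_ult = 14/76.2 = 0.1837.
U ≤ 60%: T_v = (π/4)·U² = (π/4)×0.18373² = 0.026512.
t = T_v·H_d²/c_v = 0.026512×7.7²/1.1 = 1.429 years.

t ≈ 1.43 years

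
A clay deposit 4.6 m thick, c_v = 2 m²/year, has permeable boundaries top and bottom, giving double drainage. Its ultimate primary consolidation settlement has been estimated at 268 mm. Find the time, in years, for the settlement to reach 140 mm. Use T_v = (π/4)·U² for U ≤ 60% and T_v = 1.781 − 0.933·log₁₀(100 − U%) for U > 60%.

t ≈ 0.567 years

Drainage path length: H_d = H/2 = 2.3 m (double drainage).
U = S(t)/S_ult = 140/268 = 0.5224.
U ≤ 60%: T_v = (π/4)·U² = (π/4)×0.52239² = 0.21433.
t = T_v·H_d²/c_v = 0.21433×2.3²/2 = 0.5669 years.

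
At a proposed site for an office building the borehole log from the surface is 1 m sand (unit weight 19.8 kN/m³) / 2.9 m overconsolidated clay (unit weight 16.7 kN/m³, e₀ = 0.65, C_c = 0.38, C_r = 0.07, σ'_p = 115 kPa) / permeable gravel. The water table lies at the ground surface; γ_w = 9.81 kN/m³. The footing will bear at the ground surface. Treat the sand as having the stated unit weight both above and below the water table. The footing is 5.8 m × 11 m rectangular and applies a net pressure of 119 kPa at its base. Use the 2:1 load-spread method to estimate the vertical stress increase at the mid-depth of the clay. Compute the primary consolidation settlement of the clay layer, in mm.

S_c ≈ 79.5 mm

Mid-depth of clay below the ground surface: z = 1 + 2.9/2 = 2.45 m.
Total vertical stress at mid-clay: σ_v = 19.8×1 + 16.7×1.45 = 44.015 kPa.
Pore pressure: u = 9.81×(2.45 − 0) = 24.035 kPa.
Initial effective stress: σ'_0 = σ_v − u = 44.015 − 24.035 = 19.98 kPa.
Stress increase at mid-clay by the 2:1 spreading method:
Δσ = qBL/((B+z)(L+z)) = 119×5.8×11/((5.8+2.45)(11+2.45)) = 68.421 kPa
Final effective stress: σ'_f = 19.98 + 68.421 = 88.401 kPa.
σ'_f = 88.401 ≤ σ'_p = 115 kPa, so the clay remains overconsolidated and only the recompression index applies:
S_c = C_r·H/(1+e₀)·log₁₀(σ'_f/σ'_0) = 0.07×2.9/1.65×log₁₀(88.401/19.98)
    = 0.12303 × 0.64586 = 0.07946 m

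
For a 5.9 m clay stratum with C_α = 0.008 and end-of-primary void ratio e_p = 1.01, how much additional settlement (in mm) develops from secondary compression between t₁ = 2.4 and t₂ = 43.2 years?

Secondary compression: S_s = C_α·H/(1+e_p)·log₁₀(t₂/t₁)
S_s = 0.008×5.9/(1+1.01)×log₁₀(43.2/2.4)
    = 0.02348 × 1.255 = 0.02948 m

S_s ≈ 29.5 mm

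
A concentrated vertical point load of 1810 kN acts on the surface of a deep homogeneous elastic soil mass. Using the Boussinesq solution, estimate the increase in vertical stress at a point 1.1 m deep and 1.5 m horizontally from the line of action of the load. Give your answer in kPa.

Δσ_z ≈ 51.7 kPa

Boussinesq vertical stress below a point load on an elastic half-space:
Δσ_z = 3P/(2πz²) · [1 + (r/z)²]^(−5/2)
r/z = 1.5/1.1 = 1.3636; [1+(r/z)²]^(−5/2) = 0.072322.
Δσ_z = 3×1810/(2π×1.1²) × 0.072322 = 714.22 × 0.072322 = 51.65 kPa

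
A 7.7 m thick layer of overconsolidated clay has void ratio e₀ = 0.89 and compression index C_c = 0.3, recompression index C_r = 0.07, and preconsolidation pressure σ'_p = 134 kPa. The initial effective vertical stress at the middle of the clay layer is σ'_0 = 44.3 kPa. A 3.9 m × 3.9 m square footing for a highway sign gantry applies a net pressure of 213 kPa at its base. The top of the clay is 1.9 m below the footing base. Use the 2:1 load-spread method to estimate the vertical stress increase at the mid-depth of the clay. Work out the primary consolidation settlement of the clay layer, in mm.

Mid-depth of clay below the footing base: z = 1.9 + 7.7/2 = 5.75 m.
Stress increase at mid-clay by the 2:1 spreading method:
Δσ = qBL/((B+z)(L+z)) = 213×3.9×3.9/((3.9+5.75)(3.9+5.75)) = 34.79 kPa
Final effective stress: σ'_f = 44.3 + 34.79 = 79.09 kPa.
σ'_f = 79.09 ≤ σ'_p = 134 kPa, so the clay remains overconsolidated and only the recompression index applies:
S_c = C_r·H/(1+e₀)·log₁₀(σ'_f/σ'_0) = 0.07×7.7/1.89×log₁₀(79.09/44.3)
    = 0.28519 × 0.25172 = 0.07179 m

S_c ≈ 71.8 mm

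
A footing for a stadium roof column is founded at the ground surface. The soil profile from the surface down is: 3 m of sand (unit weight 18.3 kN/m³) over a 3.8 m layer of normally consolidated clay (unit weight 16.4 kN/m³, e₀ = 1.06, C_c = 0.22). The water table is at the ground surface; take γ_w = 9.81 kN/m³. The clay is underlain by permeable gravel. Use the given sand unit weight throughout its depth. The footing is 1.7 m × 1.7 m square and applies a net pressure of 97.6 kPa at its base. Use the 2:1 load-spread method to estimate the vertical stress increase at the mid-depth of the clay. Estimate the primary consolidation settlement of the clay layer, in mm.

Mid-depth of clay below the ground surface: z = 3 + 3.8/2 = 4.9 m.
Total vertical stress at mid-clay: σ_v = 18.3×3 + 16.4×1.9 = 86.06 kPa.
Pore pressure: u = 9.81×(4.9 − 0) = 48.069 kPa.
Initial effective stress: σ'_0 = σ_v − u = 86.06 − 48.069 = 37.991 kPa.
Stress increase at mid-clay by the 2:1 spreading method:
Δσ = qBL/((B+z)(L+z)) = 97.6×1.7×1.7/((1.7+4.9)(1.7+4.9)) = 6.4753 kPa
Final effective stress: σ'_f = σ'_0 + Δσ = 37.991 + 6.4753 = 44.466 kPa.
Normally consolidated clay, so the full stress increment lies on the virgin compression line:
S_c = C_c·H/(1+e₀)·log₁₀(σ'_f/σ'_0) = 0.22×3.8/(1+1.06)×log₁₀(44.466/37.991)
    = 0.40583 × 0.068347 = 0.02774 m

S_c ≈ 27.7 mm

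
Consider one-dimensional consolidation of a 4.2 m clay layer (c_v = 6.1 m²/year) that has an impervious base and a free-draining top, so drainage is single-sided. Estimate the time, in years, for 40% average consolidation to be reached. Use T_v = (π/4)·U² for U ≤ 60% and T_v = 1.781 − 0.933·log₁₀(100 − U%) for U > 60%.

Drainage path length: H_d = H = 4.2 m (single drainage).
U ≤ 60%: T_v = (π/4)·U² = (π/4)×0.4² = 0.12566.
t = T_v·H_d²/c_v = 0.12566×4.2²/6.1 = 0.3634 years.

t ≈ 0.363 years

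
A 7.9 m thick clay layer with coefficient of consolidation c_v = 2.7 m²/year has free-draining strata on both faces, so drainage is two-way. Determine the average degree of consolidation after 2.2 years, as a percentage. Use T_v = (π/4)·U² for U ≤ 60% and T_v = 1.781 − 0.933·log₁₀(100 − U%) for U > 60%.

Drainage path length: H_d = H/2 = 3.95 m (double drainage).
T_v = c_v·t/H_d² = 2.7×2.2/3.95² = 0.38071.
T_v = 0.38071 corresponds to the U > 60% branch:
U = 1 − 10^((1.781 − T_v)/0.933)/100 = 0.6832

U ≈ 68.3 %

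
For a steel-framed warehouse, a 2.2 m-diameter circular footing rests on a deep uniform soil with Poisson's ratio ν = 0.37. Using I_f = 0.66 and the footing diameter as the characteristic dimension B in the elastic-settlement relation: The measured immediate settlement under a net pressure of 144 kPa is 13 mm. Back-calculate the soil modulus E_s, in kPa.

S_e = q·B·(1−ν²)/E_s · I_f  ⇒  E_s = q·B·(1−ν²)·I_f / S_e.
E_s = 144 × 2.2 × 0.8631 × 0.66 / 0.013 = 13880 kPa

E_s ≈ 13900 kPa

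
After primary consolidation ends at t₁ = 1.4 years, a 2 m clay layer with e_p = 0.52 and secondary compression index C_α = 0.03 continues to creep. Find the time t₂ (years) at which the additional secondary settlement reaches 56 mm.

t₂ ≈ 36.7 years

S_s = C_α·H/(1+e_p)·log₁₀(t₂/t₁) ⇒ log₁₀(t₂/t₁) = S_s·(1+e_p)/(C_α·H).
log₁₀(t₂/t₁) = 0.056 × (1+0.52) / (0.03×2) = 1.419
t₂ = t₁ × 10^1.419 = 1.4 × 26.22 = 36.71 years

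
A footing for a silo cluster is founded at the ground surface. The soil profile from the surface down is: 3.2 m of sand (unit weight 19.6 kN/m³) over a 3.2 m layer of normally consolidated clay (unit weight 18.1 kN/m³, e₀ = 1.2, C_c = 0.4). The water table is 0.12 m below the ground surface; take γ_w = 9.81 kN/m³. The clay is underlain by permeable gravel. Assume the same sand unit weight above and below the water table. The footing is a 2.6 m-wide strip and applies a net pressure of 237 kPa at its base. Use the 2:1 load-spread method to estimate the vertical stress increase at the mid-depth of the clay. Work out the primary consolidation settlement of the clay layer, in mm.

Mid-depth of clay below the ground surface: z = 3.2 + 3.2/2 = 4.8 m.
Total vertical stress at mid-clay: σ_v = 19.6×3.2 + 18.1×1.6 = 91.68 kPa.
Pore pressure: u = 9.81×(4.8 − 0.12) = 45.911 kPa.
Initial effective stress: σ'_0 = σ_v − u = 91.68 − 45.911 = 45.769 kPa.
Stress increase at mid-clay by the 2:1 spreading method:
Δσ = qB/(B+z) = 237×2.6/(2.6+4.8) = 83.27 kPa
Final effective stress: σ'_f = σ'_0 + Δσ = 45.769 + 83.27 = 129.04 kPa.
Normally consolidated clay, so the full stress increment lies on the virgin compression line:
S_c = C_c·H/(1+e₀)·log₁₀(σ'_f/σ'_0) = 0.4×3.2/(1+1.2)×log₁₀(129.04/45.769)
    = 0.58182 × 0.45015 = 0.2619 m

S_c ≈ 262 mm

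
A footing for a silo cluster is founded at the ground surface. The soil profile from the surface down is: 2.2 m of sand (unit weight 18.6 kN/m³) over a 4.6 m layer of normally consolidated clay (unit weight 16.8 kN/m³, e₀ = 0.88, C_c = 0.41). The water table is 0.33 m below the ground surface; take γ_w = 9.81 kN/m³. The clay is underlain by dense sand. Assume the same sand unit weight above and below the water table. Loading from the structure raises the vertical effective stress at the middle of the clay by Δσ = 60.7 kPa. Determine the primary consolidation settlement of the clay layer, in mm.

S_c ≈ 411 mm

Mid-depth of clay below the ground surface: z = 2.2 + 4.6/2 = 4.5 m.
Total vertical stress at mid-clay: σ_v = 18.6×2.2 + 16.8×2.3 = 79.56 kPa.
Pore pressure: u = 9.81×(4.5 − 0.33) = 40.908 kPa.
Initial effective stress: σ'_0 = σ_v − u = 79.56 − 40.908 = 38.652 kPa.
Final effective stress: σ'_f = σ'_0 + Δσ = 38.652 + 60.7 = 99.352 kPa.
Normally consolidated clay, so the full stress increment lies on the virgin compression line:
S_c = C_c·H/(1+e₀)·log₁₀(σ'_f/σ'_0) = 0.41×4.6/(1+0.88)×log₁₀(99.352/38.652)
    = 1.0032 × 0.41 = 0.4113 m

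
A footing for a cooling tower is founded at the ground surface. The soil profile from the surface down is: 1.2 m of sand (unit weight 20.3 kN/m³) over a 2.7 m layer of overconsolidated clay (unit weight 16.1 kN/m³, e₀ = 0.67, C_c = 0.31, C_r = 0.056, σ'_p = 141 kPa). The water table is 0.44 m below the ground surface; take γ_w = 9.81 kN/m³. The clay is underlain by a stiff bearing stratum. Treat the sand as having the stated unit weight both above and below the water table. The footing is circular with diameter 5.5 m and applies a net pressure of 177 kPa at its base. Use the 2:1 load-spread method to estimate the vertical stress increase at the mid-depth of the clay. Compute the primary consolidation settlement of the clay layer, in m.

S_c ≈ 0.0569 m

Mid-depth of clay below the ground surface: z = 1.2 + 2.7/2 = 2.55 m.
Total vertical stress at mid-clay: σ_v = 20.3×1.2 + 16.1×1.35 = 46.095 kPa.
Pore pressure: u = 9.81×(2.55 − 0.44) = 20.699 kPa.
Initial effective stress: σ'_0 = σ_v − u = 46.095 − 20.699 = 25.396 kPa.
Stress increase at mid-clay by the 2:1 spreading method:
Δσ ≈ qD²/(D+z)² = 177×5.5²/(5.5+2.55)² = 82.624 kPa
Final effective stress: σ'_f = 25.396 + 82.624 = 108.02 kPa.
σ'_f = 108.02 ≤ σ'_p = 141 kPa, so the clay remains overconsolidated and only the recompression index applies:
S_c = C_r·H/(1+e₀)·log₁₀(σ'_f/σ'_0) = 0.056×2.7/1.67×log₁₀(108.02/25.396)
    = 0.090541 × 0.62874 = 0.05693 m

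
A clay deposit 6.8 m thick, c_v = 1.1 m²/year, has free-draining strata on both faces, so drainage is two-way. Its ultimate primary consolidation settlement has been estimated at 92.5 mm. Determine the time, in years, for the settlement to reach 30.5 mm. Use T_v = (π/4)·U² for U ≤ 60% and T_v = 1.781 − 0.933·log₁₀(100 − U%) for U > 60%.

Drainage path length: H_d = H/2 = 3.4 m (double drainage).
U = S(t)/S_ult = 30.5/92.5 = 0.3297.
U ≤ 60%: T_v = (π/4)·U² = (π/4)×0.32973² = 0.08539.
t = T_v·H_d²/c_v = 0.08539×3.4²/1.1 = 0.8974 years.

t ≈ 0.897 years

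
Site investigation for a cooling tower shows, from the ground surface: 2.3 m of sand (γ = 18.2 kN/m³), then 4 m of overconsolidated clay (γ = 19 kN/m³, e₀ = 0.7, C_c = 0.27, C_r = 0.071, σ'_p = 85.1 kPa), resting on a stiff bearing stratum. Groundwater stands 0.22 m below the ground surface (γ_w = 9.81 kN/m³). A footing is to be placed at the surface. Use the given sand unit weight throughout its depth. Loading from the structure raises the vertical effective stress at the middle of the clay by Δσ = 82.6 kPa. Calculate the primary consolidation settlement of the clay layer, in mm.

S_c ≈ 155 mm

Mid-depth of clay below the ground surface: z = 2.3 + 4/2 = 4.3 m.
Total vertical stress at mid-clay: σ_v = 18.2×2.3 + 19×2 = 79.86 kPa.
Pore pressure: u = 9.81×(4.3 − 0.22) = 40.025 kPa.
Initial effective stress: σ'_0 = σ_v − u = 79.86 − 40.025 = 39.835 kPa.
Final effective stress: σ'_f = 39.835 + 82.6 = 122.44 kPa.
σ'_f = 122.44 > σ'_p = 85.1 kPa, so the stress path crosses the preconsolidation pressure — recompression up to σ'_p, then virgin compression beyond:
S_c = H/(1+e₀)·[C_r·log₁₀(σ'_p/σ'_0) + C_c·log₁₀(σ'_f/σ'_p)]
    = 4/1.7 × [0.071×log₁₀(85.1/39.835) + 0.27×log₁₀(122.44/85.1)]
    = 2.3529 × [0.023406 + 0.042658] = 0.1554 m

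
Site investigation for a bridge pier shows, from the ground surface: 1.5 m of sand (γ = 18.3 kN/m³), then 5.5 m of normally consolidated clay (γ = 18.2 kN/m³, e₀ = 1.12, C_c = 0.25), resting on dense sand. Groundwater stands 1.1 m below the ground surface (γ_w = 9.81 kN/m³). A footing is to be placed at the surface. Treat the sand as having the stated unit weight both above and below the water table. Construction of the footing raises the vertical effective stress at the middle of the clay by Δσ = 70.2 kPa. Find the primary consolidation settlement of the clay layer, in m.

Mid-depth of clay below the ground surface: z = 1.5 + 5.5/2 = 4.25 m.
Total vertical stress at mid-clay: σ_v = 18.3×1.5 + 18.2×2.75 = 77.5 kPa.
Pore pressure: u = 9.81×(4.25 − 1.1) = 30.902 kPa.
Initial effective stress: σ'_0 = σ_v − u = 77.5 − 30.902 = 46.598 kPa.
Final effective stress: σ'_f = σ'_0 + Δσ = 46.598 + 70.2 = 116.8 kPa.
Normally consolidated clay, so the full stress increment lies on the virgin compression line:
S_c = C_c·H/(1+e₀)·log₁₀(σ'_f/σ'_0) = 0.25×5.5/(1+1.12)×log₁₀(116.8/46.598)
    = 0.64858 × 0.39908 = 0.2588 m

S_c ≈ 0.259 m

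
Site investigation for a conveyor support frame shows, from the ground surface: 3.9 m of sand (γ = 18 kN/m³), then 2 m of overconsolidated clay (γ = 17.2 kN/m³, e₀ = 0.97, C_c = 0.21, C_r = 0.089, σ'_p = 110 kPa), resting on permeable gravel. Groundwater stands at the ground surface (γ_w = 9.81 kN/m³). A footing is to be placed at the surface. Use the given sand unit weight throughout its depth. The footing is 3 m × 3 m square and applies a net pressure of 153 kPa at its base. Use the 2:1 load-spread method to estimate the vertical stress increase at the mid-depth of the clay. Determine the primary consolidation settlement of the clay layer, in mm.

Mid-depth of clay below the ground surface: z = 3.9 + 2/2 = 4.9 m.
Total vertical stress at mid-clay: σ_v = 18×3.9 + 17.2×1 = 87.4 kPa.
Pore pressure: u = 9.81×(4.9 − 0) = 48.069 kPa.
Initial effective stress: σ'_0 = σ_v − u = 87.4 − 48.069 = 39.331 kPa.
Stress increase at mid-clay by the 2:1 spreading method:
Δσ = qBL/((B+z)(L+z)) = 153×3×3/((3+4.9)(3+4.9)) = 22.064 kPa
Final effective stress: σ'_f = 39.331 + 22.064 = 61.395 kPa.
σ'_f = 61.395 ≤ σ'_p = 110 kPa, so the clay remains overconsolidated and only the recompression index applies:
S_c = C_r·H/(1+e₀)·log₁₀(σ'_f/σ'_0) = 0.089×2/1.97×log₁₀(61.395/39.331)
    = 0.090353 × 0.1934 = 0.01747 m

S_c ≈ 17.5 mm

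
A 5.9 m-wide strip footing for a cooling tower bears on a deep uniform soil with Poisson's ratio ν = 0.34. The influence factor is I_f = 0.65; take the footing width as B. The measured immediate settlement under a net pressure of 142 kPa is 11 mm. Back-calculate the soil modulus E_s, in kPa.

S_e = q·B·(1−ν²)/E_s · I_f  ⇒  E_s = q·B·(1−ν²)·I_f / S_e.
E_s = 142 × 5.9 × 0.8844 × 0.65 / 0.011 = 43780 kPa

E_s ≈ 43800 kPa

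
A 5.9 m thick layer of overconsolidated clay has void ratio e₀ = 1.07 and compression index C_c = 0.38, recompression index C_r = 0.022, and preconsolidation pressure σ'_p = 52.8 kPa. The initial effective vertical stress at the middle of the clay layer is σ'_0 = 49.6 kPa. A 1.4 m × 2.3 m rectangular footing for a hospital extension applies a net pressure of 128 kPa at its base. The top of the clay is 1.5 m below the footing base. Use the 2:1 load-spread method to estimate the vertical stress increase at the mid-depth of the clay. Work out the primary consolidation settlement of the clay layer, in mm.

Mid-depth of clay below the footing base: z = 1.5 + 5.9/2 = 4.45 m.
Stress increase at mid-clay by the 2:1 spreading method:
Δσ = qBL/((B+z)(L+z)) = 128×1.4×2.3/((1.4+4.45)(2.3+4.45)) = 10.438 kPa
Final effective stress: σ'_f = 49.6 + 10.438 = 60.038 kPa.
σ'_f = 60.038 > σ'_p = 52.8 kPa, so the stress path crosses the preconsolidation pressure — recompression up to σ'_p, then virgin compression beyond:
S_c = H/(1+e₀)·[C_r·log₁₀(σ'_p/σ'_0) + C_c·log₁₀(σ'_f/σ'_p)]
    = 5.9/2.07 × [0.022×log₁₀(52.8/49.6) + 0.38×log₁₀(60.038/52.8)]
    = 2.8502 × [0.00059735 + 0.021201] = 0.06213 m

S_c ≈ 62.1 mm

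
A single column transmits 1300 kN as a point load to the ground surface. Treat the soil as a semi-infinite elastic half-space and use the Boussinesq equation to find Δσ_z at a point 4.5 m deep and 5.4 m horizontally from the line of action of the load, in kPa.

Δσ_z ≈ 3.3 kPa

Boussinesq vertical stress below a point load on an elastic half-space:
Δσ_z = 3P/(2πz²) · [1 + (r/z)²]^(−5/2)
r/z = 5.4/4.5 = 1.2; [1+(r/z)²]^(−5/2) = 0.10753.
Δσ_z = 3×1300/(2π×4.5²) × 0.10753 = 30.652 × 0.10753 = 3.296 kPa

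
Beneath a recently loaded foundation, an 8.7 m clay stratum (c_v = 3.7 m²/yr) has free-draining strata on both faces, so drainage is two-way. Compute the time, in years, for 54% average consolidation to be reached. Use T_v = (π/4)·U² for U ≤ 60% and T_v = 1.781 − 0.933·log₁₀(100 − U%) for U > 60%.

t ≈ 1.17 years

Drainage path length: H_d = H/2 = 4.35 m (double drainage).
U ≤ 60%: T_v = (π/4)·U² = (π/4)×0.54² = 0.22902.
t = T_v·H_d²/c_v = 0.22902×4.35²/3.7 = 1.171 years.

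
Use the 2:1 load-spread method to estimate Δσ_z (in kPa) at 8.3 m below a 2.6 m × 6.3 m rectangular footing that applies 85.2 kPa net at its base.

By the 2:1 method the load spreads at 1 horizontal : 2 vertical, so at depth z the loaded area has grown by z in each plan dimension:
Δσ = qBL/((B+z)(L+z)) = 85.2×2.6×6.3/((2.6+8.3)(6.3+8.3)) = 8.7695 kPa

Δσ_z ≈ 8.77 kPa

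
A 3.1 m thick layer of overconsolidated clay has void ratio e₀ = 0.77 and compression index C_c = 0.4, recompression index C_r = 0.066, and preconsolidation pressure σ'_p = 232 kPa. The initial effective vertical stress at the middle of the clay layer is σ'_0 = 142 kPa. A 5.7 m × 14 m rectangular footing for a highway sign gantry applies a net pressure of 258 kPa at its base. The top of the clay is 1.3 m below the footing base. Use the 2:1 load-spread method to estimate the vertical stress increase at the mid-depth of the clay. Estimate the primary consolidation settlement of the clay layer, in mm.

S_c ≈ 87.1 mm

Mid-depth of clay below the footing base: z = 1.3 + 3.1/2 = 2.85 m.
Stress increase at mid-clay by the 2:1 spreading method:
Δσ = qBL/((B+z)(L+z)) = 258×5.7×14/((5.7+2.85)(14+2.85)) = 142.91 kPa
Final effective stress: σ'_f = 142 + 142.91 = 284.91 kPa.
σ'_f = 284.91 > σ'_p = 232 kPa, so the stress path crosses the preconsolidation pressure — recompression up to σ'_p, then virgin compression beyond:
S_c = H/(1+e₀)·[C_r·log₁₀(σ'_p/σ'_0) + C_c·log₁₀(σ'_f/σ'_p)]
    = 3.1/1.77 × [0.066×log₁₀(232/142) + 0.4×log₁₀(284.91/232)]
    = 1.7514 × [0.014071 + 0.035688] = 0.08715 m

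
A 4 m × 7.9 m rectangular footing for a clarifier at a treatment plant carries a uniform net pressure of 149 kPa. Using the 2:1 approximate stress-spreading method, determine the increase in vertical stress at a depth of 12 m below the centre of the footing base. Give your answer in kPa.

Δσ_z ≈ 14.8 kPa

By the 2:1 method the load spreads at 1 horizontal : 2 vertical, so at depth z the loaded area has grown by z in each plan dimension:
Δσ = qBL/((B+z)(L+z)) = 149×4×7.9/((4+12)(7.9+12)) = 14.788 kPa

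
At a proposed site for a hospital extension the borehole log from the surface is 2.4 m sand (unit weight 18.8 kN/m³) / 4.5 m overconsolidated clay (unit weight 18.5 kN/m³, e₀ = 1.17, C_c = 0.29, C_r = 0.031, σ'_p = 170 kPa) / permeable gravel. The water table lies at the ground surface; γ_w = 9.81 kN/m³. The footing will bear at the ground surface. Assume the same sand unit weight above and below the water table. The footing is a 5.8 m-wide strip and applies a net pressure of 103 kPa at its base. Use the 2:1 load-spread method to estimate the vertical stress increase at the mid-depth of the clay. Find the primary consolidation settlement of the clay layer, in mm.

Mid-depth of clay below the ground surface: z = 2.4 + 4.5/2 = 4.65 m.
Total vertical stress at mid-clay: σ_v = 18.8×2.4 + 18.5×2.25 = 86.745 kPa.
Pore pressure: u = 9.81×(4.65 − 0) = 45.617 kPa.
Initial effective stress: σ'_0 = σ_v − u = 86.745 − 45.617 = 41.128 kPa.
Stress increase at mid-clay by the 2:1 spreading method:
Δσ = qB/(B+z) = 103×5.8/(5.8+4.65) = 57.167 kPa
Final effective stress: σ'_f = 41.128 + 57.167 = 98.295 kPa.
σ'_f = 98.295 ≤ σ'_p = 170 kPa, so the clay remains overconsolidated and only the recompression index applies:
S_c = C_r·H/(1+e₀)·log₁₀(σ'_f/σ'_0) = 0.031×4.5/2.17×log₁₀(98.295/41.128)
    = 0.064285 × 0.37839 = 0.02432 m

S_c ≈ 24.3 mm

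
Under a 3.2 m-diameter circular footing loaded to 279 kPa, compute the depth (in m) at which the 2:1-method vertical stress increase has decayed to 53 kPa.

z ≈ 4.14 m

2:1 spreading — at depth z the loaded area has grown by z in each plan dimension:
qD²/(D+z)² = Δσ_z ⇒ z = D(√(q/Δσ_z) − 1) = 3.2×(√(279/53) − 1) = 4.142 m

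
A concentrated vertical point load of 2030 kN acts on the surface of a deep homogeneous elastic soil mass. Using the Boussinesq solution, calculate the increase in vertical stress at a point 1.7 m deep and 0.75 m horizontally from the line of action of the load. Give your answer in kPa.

Boussinesq vertical stress below a point load on an elastic half-space:
Δσ_z = 3P/(2πz²) · [1 + (r/z)²]^(−5/2)
r/z = 0.75/1.7 = 0.44118; [1+(r/z)²]^(−5/2) = 0.64108.
Δσ_z = 3×2030/(2π×1.7²) × 0.64108 = 335.38 × 0.64108 = 215 kPa

Δσ_z ≈ 215 kPa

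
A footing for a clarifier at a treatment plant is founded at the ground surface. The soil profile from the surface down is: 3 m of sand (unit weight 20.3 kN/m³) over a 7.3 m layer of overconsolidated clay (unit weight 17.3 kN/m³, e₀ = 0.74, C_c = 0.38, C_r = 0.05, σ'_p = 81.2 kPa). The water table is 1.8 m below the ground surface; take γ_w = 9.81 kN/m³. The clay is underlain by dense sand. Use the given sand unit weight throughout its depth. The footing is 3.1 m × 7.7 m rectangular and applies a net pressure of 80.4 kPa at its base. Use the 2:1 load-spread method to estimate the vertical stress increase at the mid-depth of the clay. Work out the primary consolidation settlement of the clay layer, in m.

S_c ≈ 0.0782 m

Mid-depth of clay below the ground surface: z = 3 + 7.3/2 = 6.65 m.
Total vertical stress at mid-clay: σ_v = 20.3×3 + 17.3×3.65 = 124.05 kPa.
Pore pressure: u = 9.81×(6.65 − 1.8) = 47.578 kPa.
Initial effective stress: σ'_0 = σ_v − u = 124.05 − 47.578 = 76.472 kPa.
Stress increase at mid-clay by the 2:1 spreading method:
Δσ = qBL/((B+z)(L+z)) = 80.4×3.1×7.7/((3.1+6.65)(7.7+6.65)) = 13.717 kPa
Final effective stress: σ'_f = 76.472 + 13.717 = 90.189 kPa.
σ'_f = 90.189 > σ'_p = 81.2 kPa, so the stress path crosses the preconsolidation pressure — recompression up to σ'_p, then virgin compression beyond:
S_c = H/(1+e₀)·[C_r·log₁₀(σ'_p/σ'_0) + C_c·log₁₀(σ'_f/σ'_p)]
    = 7.3/1.74 × [0.05×log₁₀(81.2/76.472) + 0.38×log₁₀(90.189/81.2)]
    = 4.1954 × [0.0013027 + 0.017327] = 0.07816 m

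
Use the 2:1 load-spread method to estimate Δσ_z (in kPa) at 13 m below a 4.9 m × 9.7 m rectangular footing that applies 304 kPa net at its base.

Δσ_z ≈ 35.6 kPa

By the 2:1 method the load spreads at 1 horizontal : 2 vertical, so at depth z the loaded area has grown by z in each plan dimension:
Δσ = qBL/((B+z)(L+z)) = 304×4.9×9.7/((4.9+13)(9.7+13)) = 35.56 kPa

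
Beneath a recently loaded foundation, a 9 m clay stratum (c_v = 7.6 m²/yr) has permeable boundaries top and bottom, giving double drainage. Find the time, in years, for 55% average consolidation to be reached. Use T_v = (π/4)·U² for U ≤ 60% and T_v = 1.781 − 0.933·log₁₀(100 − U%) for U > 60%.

t ≈ 0.633 years

Drainage path length: H_d = H/2 = 4.5 m (double drainage).
U ≤ 60%: T_v = (π/4)·U² = (π/4)×0.55² = 0.23758.
t = T_v·H_d²/c_v = 0.23758×4.5²/7.6 = 0.633 years.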